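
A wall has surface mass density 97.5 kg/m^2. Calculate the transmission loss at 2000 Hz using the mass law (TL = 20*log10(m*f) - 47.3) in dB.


Given values:
  m = 97.5 kg/m^2, f = 2000 Hz
Formula: TL = 20 * log10(m * f) - 47.3
Compute m * f = 97.5 * 2000 = 195000.0
Compute log10(195000.0) = 5.290035
Compute 20 * 5.290035 = 105.8007
TL = 105.8007 - 47.3 = 58.5

58.5 dB


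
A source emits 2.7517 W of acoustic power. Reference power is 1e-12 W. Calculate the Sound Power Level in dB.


Given values:
  W = 2.7517 W
  W_ref = 1e-12 W
Formula: SWL = 10 * log10(W / W_ref)
Compute ratio: W / W_ref = 2751700000000
Compute log10: log10(2751700000000) = 12.439601
Multiply: SWL = 10 * 12.439601 = 124.4

124.4 dB


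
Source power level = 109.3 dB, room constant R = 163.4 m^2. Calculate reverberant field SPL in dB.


Given values:
  Lw = 109.3 dB, R = 163.4 m^2
Formula: SPL = Lw + 10 * log10(4 / R)
Compute 4 / R = 4 / 163.4 = 0.02448
Compute 10 * log10(0.02448) = -16.1119
SPL = 109.3 + (-16.1119) = 93.19

93.19 dB


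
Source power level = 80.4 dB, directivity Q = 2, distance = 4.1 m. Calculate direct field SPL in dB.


Given values:
  Lw = 80.4 dB, Q = 2, r = 4.1 m
Formula: SPL = Lw + 10 * log10(Q / (4 * pi * r^2))
Compute 4 * pi * r^2 = 4 * pi * 4.1^2 = 211.2407
Compute Q / denom = 2 / 211.2407 = 0.00946787
Compute 10 * log10(0.00946787) = -20.2375
SPL = 80.4 + (-20.2375) = 60.16

60.16 dB


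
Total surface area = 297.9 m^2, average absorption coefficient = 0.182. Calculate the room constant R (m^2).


Given values:
  S = 297.9 m^2, alpha = 0.182
Formula: R = S * alpha / (1 - alpha)
Numerator: 297.9 * 0.182 = 54.2178
Denominator: 1 - 0.182 = 0.818
R = 54.2178 / 0.818 = 66.28

66.28 m^2


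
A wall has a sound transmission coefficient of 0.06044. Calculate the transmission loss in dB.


Given values:
  tau = 0.06044
Formula: TL = 10 * log10(1 / tau)
Compute 1 / tau = 1 / 0.06044 = 16.5453
Compute log10(16.5453) = 1.218675
TL = 10 * 1.218675 = 12.19

12.19 dB


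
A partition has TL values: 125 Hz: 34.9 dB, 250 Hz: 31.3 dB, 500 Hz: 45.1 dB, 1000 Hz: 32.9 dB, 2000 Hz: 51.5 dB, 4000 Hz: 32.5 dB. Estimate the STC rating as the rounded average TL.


Given TL values at each frequency:
  125 Hz: 34.9 dB
  250 Hz: 31.3 dB
  500 Hz: 45.1 dB
  1000 Hz: 32.9 dB
  2000 Hz: 51.5 dB
  4000 Hz: 32.5 dB
Formula: STC ~ round(average of TL values)
Sum = 34.9 + 31.3 + 45.1 + 32.9 + 51.5 + 32.5 = 228.2
Average = 228.2 / 6 = 38.03
Rounded: 38

38


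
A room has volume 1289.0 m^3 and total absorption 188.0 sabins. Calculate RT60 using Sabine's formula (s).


Given values:
  V = 1289.0 m^3
  A = 188.0 sabins
Formula: RT60 = 0.161 * V / A
Numerator: 0.161 * 1289.0 = 207.529
RT60 = 207.529 / 188.0 = 1.104

1.104 s


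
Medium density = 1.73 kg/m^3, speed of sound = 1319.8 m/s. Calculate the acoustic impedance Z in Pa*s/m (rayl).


Given values:
  rho = 1.73 kg/m^3
  c = 1319.8 m/s
Formula: Z = rho * c
Z = 1.73 * 1319.8
Z = 2283.25

2283.25 rayl


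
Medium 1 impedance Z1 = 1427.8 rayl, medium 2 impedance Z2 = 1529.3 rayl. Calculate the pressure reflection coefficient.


Given values:
  Z1 = 1427.8 rayl, Z2 = 1529.3 rayl
Formula: R = (Z2 - Z1) / (Z2 + Z1)
Numerator: Z2 - Z1 = 1529.3 - 1427.8 = 101.5
Denominator: Z2 + Z1 = 1529.3 + 1427.8 = 2957.1
R = 101.5 / 2957.1 = 0.0343

0.0343


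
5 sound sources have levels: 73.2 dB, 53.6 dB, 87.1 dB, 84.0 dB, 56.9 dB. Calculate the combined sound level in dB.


Formula: L_total = 10 * log10( sum(10^(Li/10)) )
  Source 1: 10^(73.2/10) = 20892961.3085
  Source 2: 10^(53.6/10) = 229086.7653
  Source 3: 10^(87.1/10) = 512861383.9914
  Source 4: 10^(84.0/10) = 251188643.151
  Source 5: 10^(56.9/10) = 489778.8194
Sum of linear values = 785661854.0356
L_total = 10 * log10(785661854.0356) = 88.95

88.95 dB


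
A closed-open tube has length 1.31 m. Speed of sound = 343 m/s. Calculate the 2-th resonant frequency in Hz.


Given values:
  Tube type: closed-open, L = 1.31 m, c = 343 m/s, n = 2
Formula: f_n = (2n - 1) * c / (4 * L)
Compute 2n - 1 = 2*2 - 1 = 3
Compute 4 * L = 4 * 1.31 = 5.24
f = 3 * 343 / 5.24
f = 196.37

196.37 Hz


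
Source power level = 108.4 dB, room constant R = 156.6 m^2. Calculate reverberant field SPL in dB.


Given values:
  Lw = 108.4 dB, R = 156.6 m^2
Formula: SPL = Lw + 10 * log10(4 / R)
Compute 4 / R = 4 / 156.6 = 0.025543
Compute 10 * log10(0.025543) = -15.9273
SPL = 108.4 + (-15.9273) = 92.47

92.47 dB


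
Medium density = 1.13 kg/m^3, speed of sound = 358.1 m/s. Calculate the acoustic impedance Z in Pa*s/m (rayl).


Given values:
  rho = 1.13 kg/m^3
  c = 358.1 m/s
Formula: Z = rho * c
Z = 1.13 * 358.1
Z = 404.65

404.65 rayl


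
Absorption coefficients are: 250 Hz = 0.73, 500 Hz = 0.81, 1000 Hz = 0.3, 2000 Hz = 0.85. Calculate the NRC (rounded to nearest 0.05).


Given values:
  a_250 = 0.73, a_500 = 0.81
  a_1000 = 0.3, a_2000 = 0.85
Formula: NRC = (a250 + a500 + a1000 + a2000) / 4
Sum = 0.73 + 0.81 + 0.3 + 0.85 = 2.69
NRC = 2.69 / 4 = 0.6725
Rounded to nearest 0.05: 0.65

0.65


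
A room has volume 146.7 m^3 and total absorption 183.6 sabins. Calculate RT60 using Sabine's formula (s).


Given values:
  V = 146.7 m^3
  A = 183.6 sabins
Formula: RT60 = 0.161 * V / A
Numerator: 0.161 * 146.7 = 23.6187
RT60 = 23.6187 / 183.6 = 0.129

0.129 s


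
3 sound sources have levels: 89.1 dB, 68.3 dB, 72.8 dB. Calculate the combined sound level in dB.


Formula: L_total = 10 * log10( sum(10^(Li/10)) )
  Source 1: 10^(89.1/10) = 812830516.1641
  Source 2: 10^(68.3/10) = 6760829.7539
  Source 3: 10^(72.8/10) = 19054607.1796
Sum of linear values = 838645953.0976
L_total = 10 * log10(838645953.0976) = 89.24

89.24 dB


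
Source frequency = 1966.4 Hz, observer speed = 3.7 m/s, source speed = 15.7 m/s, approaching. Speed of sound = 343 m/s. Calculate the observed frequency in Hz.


Given values:
  f_s = 1966.4 Hz, v_o = 3.7 m/s, v_s = 15.7 m/s
  Direction: approaching
Formula: f_o = f_s * (c + v_o) / (c - v_s)
Numerator: c + v_o = 343 + 3.7 = 346.7
Denominator: c - v_s = 343 - 15.7 = 327.3
f_o = 1966.4 * 346.7 / 327.3 = 2082.95

2082.95 Hz


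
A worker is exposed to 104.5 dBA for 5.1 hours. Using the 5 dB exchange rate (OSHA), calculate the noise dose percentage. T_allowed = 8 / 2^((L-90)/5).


Given values:
  L = 104.5 dBA, T = 5.1 hours
Formula: T_allowed = 8 / 2^((L - 90) / 5)
Compute exponent: (104.5 - 90) / 5 = 2.9
Compute 2^(2.9) = 7.464264
T_allowed = 8 / 7.464264 = 1.071773 hours
Dose = (T / T_allowed) * 100
Dose = (5.1 / 1.071773) * 100 = 475.85

475.85 %


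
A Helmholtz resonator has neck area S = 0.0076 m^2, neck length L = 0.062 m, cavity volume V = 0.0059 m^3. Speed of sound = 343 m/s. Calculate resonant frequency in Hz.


Given values:
  S = 0.0076 m^2, L = 0.062 m, V = 0.0059 m^3, c = 343 m/s
Formula: f = (c / (2*pi)) * sqrt(S / (V * L))
Compute V * L = 0.0059 * 0.062 = 0.0003658
Compute S / (V * L) = 0.0076 / 0.0003658 = 20.7764
Compute sqrt(20.7764) = 4.558114
Compute c / (2*pi) = 343 / 6.283185 = 54.590148
f = 54.590148 * 4.558114 = 248.83

248.83 Hz


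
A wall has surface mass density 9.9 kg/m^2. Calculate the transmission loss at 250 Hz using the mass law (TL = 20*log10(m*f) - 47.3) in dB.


Given values:
  m = 9.9 kg/m^2, f = 250 Hz
Formula: TL = 20 * log10(m * f) - 47.3
Compute m * f = 9.9 * 250 = 2475.0
Compute log10(2475.0) = 3.393575
Compute 20 * 3.393575 = 67.8715
TL = 67.8715 - 47.3 = 20.57

20.57 dB


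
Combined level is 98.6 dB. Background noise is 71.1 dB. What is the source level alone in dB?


Given values:
  L_total = 98.6 dB, L_bg = 71.1 dB
Formula: L_source = 10 * log10(10^(L_total/10) - 10^(L_bg/10))
Convert to linear:
  10^(98.6/10) = 7244359600.7499
  10^(71.1/10) = 12882495.5169
Difference: 7244359600.7499 - 12882495.5169 = 7231477105.233
L_source = 10 * log10(7231477105.233) = 98.59

98.59 dB


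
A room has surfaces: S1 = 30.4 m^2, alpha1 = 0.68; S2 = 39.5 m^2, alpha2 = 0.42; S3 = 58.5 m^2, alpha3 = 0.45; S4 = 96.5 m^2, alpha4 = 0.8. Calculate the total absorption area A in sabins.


Given surfaces:
  Surface 1: 30.4 * 0.68 = 20.672
  Surface 2: 39.5 * 0.42 = 16.59
  Surface 3: 58.5 * 0.45 = 26.325
  Surface 4: 96.5 * 0.8 = 77.2
Formula: A = sum(Si * alpha_i)
A = 20.672 + 16.59 + 26.325 + 77.2
A = 140.79

140.79 sabins


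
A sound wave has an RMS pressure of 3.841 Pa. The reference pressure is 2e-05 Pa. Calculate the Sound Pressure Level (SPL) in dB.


Given values:
  p = 3.841 Pa
  p_ref = 2e-05 Pa
Formula: SPL = 20 * log10(p / p_ref)
Compute ratio: p / p_ref = 3.841 / 2e-05 = 192050
Compute log10: log10(192050) = 5.283414
Multiply: SPL = 20 * 5.283414 = 105.67

105.67 dB


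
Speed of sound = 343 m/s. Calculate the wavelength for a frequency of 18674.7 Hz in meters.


Given values:
  c = 343 m/s, f = 18674.7 Hz
Formula: lambda = c / f
lambda = 343 / 18674.7
lambda = 0.0184

0.0184 m


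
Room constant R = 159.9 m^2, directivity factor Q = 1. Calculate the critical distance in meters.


Given values:
  R = 159.9 m^2, Q = 1
Formula: d_c = 0.141 * sqrt(Q * R)
Compute Q * R = 1 * 159.9 = 159.9
Compute sqrt(159.9) = 12.6452
d_c = 0.141 * 12.6452 = 1.783

1.783 m


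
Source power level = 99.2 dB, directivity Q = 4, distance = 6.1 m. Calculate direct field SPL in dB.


Given values:
  Lw = 99.2 dB, Q = 4, r = 6.1 m
Formula: SPL = Lw + 10 * log10(Q / (4 * pi * r^2))
Compute 4 * pi * r^2 = 4 * pi * 6.1^2 = 467.5947
Compute Q / denom = 4 / 467.5947 = 0.00855442
Compute 10 * log10(0.00855442) = -20.6781
SPL = 99.2 + (-20.6781) = 78.52

78.52 dB


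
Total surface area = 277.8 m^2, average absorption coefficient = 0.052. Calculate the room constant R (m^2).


Given values:
  S = 277.8 m^2, alpha = 0.052
Formula: R = S * alpha / (1 - alpha)
Numerator: 277.8 * 0.052 = 14.4456
Denominator: 1 - 0.052 = 0.948
R = 14.4456 / 0.948 = 15.24

15.24 m^2


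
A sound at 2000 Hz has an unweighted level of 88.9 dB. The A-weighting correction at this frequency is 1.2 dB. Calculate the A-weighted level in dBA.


Given values:
  SPL = 88.9 dB
  A-weighting at 2000 Hz = 1.2 dB
Formula: L_A = SPL + A_weight
L_A = 88.9 + (1.2)
L_A = 90.1

90.1 dBA


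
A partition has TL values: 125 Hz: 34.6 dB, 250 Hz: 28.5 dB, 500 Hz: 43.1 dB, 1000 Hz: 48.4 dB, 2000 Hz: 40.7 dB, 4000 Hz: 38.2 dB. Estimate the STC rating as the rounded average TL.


Given TL values at each frequency:
  125 Hz: 34.6 dB
  250 Hz: 28.5 dB
  500 Hz: 43.1 dB
  1000 Hz: 48.4 dB
  2000 Hz: 40.7 dB
  4000 Hz: 38.2 dB
Formula: STC ~ round(average of TL values)
Sum = 34.6 + 28.5 + 43.1 + 48.4 + 40.7 + 38.2 = 233.5
Average = 233.5 / 6 = 38.92
Rounded: 39

39


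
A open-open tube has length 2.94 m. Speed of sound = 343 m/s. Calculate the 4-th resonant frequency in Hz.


Given values:
  Tube type: open-open, L = 2.94 m, c = 343 m/s, n = 4
Formula: f_n = n * c / (2 * L)
Compute 2 * L = 2 * 2.94 = 5.88
f = 4 * 343 / 5.88
f = 233.33

233.33 Hz


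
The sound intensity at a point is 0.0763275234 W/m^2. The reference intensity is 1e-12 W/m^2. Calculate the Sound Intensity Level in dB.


Given values:
  I = 0.0763275234 W/m^2
  I_ref = 1e-12 W/m^2
Formula: SIL = 10 * log10(I / I_ref)
Compute ratio: I / I_ref = 76327523400
Compute log10: log10(76327523400) = 10.882681
Multiply: SIL = 10 * 10.882681 = 108.83

108.83 dB


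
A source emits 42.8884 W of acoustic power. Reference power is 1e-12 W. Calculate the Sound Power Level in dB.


Given values:
  W = 42.8884 W
  W_ref = 1e-12 W
Formula: SWL = 10 * log10(W / W_ref)
Compute ratio: W / W_ref = 42888400000000
Compute log10: log10(42888400000000) = 13.63234
Multiply: SWL = 10 * 13.63234 = 136.32

136.32 dB


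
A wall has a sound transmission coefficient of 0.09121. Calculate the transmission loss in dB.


Given values:
  tau = 0.09121
Formula: TL = 10 * log10(1 / tau)
Compute 1 / tau = 1 / 0.09121 = 10.9637
Compute log10(10.9637) = 1.039957
TL = 10 * 1.039957 = 10.4

10.4 dB


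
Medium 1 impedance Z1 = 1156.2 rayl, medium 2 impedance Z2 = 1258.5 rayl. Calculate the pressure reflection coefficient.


Given values:
  Z1 = 1156.2 rayl, Z2 = 1258.5 rayl
Formula: R = (Z2 - Z1) / (Z2 + Z1)
Numerator: Z2 - Z1 = 1258.5 - 1156.2 = 102.3
Denominator: Z2 + Z1 = 1258.5 + 1156.2 = 2414.7
R = 102.3 / 2414.7 = 0.0424

0.0424


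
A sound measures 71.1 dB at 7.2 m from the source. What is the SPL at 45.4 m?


Given values:
  SPL1 = 71.1 dB, r1 = 7.2 m, r2 = 45.4 m
Formula: SPL2 = SPL1 - 20 * log10(r2 / r1)
Compute ratio: r2 / r1 = 45.4 / 7.2 = 6.3056
Compute log10: log10(6.3056) = 0.799726
Compute drop: 20 * 0.799726 = 15.9945
SPL2 = 71.1 - 15.9945 = 55.11

55.11 dB


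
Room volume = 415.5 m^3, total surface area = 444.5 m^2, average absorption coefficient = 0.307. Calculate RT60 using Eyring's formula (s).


Given values:
  V = 415.5 m^3, S = 444.5 m^2, alpha = 0.307
Formula: RT60 = 0.161 * V / (-S * ln(1 - alpha))
Compute ln(1 - 0.307) = ln(0.693) = -0.366725
Denominator: -444.5 * -0.366725 = 163.0093
Numerator: 0.161 * 415.5 = 66.8955
RT60 = 66.8955 / 163.0093 = 0.41

0.41 s


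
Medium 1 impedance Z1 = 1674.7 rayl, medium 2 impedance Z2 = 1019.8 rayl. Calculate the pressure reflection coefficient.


Given values:
  Z1 = 1674.7 rayl, Z2 = 1019.8 rayl
Formula: R = (Z2 - Z1) / (Z2 + Z1)
Numerator: Z2 - Z1 = 1019.8 - 1674.7 = -654.9
Denominator: Z2 + Z1 = 1019.8 + 1674.7 = 2694.5
R = -654.9 / 2694.5 = -0.2431

-0.2431


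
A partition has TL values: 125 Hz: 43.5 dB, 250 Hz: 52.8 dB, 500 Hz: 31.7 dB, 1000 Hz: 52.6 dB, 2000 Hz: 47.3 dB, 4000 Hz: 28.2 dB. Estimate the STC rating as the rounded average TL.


Given TL values at each frequency:
  125 Hz: 43.5 dB
  250 Hz: 52.8 dB
  500 Hz: 31.7 dB
  1000 Hz: 52.6 dB
  2000 Hz: 47.3 dB
  4000 Hz: 28.2 dB
Formula: STC ~ round(average of TL values)
Sum = 43.5 + 52.8 + 31.7 + 52.6 + 47.3 + 28.2 = 256.1
Average = 256.1 / 6 = 42.68
Rounded: 43

43


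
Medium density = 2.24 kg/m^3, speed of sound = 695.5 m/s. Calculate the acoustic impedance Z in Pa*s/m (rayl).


Given values:
  rho = 2.24 kg/m^3
  c = 695.5 m/s
Formula: Z = rho * c
Z = 2.24 * 695.5
Z = 1557.92

1557.92 rayl


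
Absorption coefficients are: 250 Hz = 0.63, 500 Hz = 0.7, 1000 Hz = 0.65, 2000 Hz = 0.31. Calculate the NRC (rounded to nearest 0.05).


Given values:
  a_250 = 0.63, a_500 = 0.7
  a_1000 = 0.65, a_2000 = 0.31
Formula: NRC = (a250 + a500 + a1000 + a2000) / 4
Sum = 0.63 + 0.7 + 0.65 + 0.31 = 2.29
NRC = 2.29 / 4 = 0.5725
Rounded to nearest 0.05: 0.55

0.55


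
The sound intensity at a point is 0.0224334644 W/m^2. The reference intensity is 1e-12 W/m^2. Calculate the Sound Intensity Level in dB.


Given values:
  I = 0.0224334644 W/m^2
  I_ref = 1e-12 W/m^2
Formula: SIL = 10 * log10(I / I_ref)
Compute ratio: I / I_ref = 22433464400
Compute log10: log10(22433464400) = 10.350896
Multiply: SIL = 10 * 10.350896 = 103.51

103.51 dB


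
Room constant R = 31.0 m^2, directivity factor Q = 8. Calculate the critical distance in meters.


Given values:
  R = 31.0 m^2, Q = 8
Formula: d_c = 0.141 * sqrt(Q * R)
Compute Q * R = 8 * 31.0 = 248.0
Compute sqrt(248.0) = 15.748
d_c = 0.141 * 15.748 = 2.22

2.22 m


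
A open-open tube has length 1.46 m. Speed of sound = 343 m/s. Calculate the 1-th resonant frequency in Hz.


Given values:
  Tube type: open-open, L = 1.46 m, c = 343 m/s, n = 1
Formula: f_n = n * c / (2 * L)
Compute 2 * L = 2 * 1.46 = 2.92
f = 1 * 343 / 2.92
f = 117.47

117.47 Hz


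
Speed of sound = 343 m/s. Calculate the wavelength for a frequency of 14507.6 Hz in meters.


Given values:
  c = 343 m/s, f = 14507.6 Hz
Formula: lambda = c / f
lambda = 343 / 14507.6
lambda = 0.0236

0.0236 m


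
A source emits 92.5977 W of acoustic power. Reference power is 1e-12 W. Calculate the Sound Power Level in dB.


Given values:
  W = 92.5977 W
  W_ref = 1e-12 W
Formula: SWL = 10 * log10(W / W_ref)
Compute ratio: W / W_ref = 92597700000000
Compute log10: log10(92597700000000) = 13.9666
Multiply: SWL = 10 * 13.9666 = 139.67

139.67 dB


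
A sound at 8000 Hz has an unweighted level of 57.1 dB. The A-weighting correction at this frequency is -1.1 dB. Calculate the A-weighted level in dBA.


Given values:
  SPL = 57.1 dB
  A-weighting at 8000 Hz = -1.1 dB
Formula: L_A = SPL + A_weight
L_A = 57.1 + (-1.1)
L_A = 56.0

56.0 dBA


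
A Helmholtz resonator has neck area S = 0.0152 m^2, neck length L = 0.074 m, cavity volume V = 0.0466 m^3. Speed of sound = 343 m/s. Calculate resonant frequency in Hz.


Given values:
  S = 0.0152 m^2, L = 0.074 m, V = 0.0466 m^3, c = 343 m/s
Formula: f = (c / (2*pi)) * sqrt(S / (V * L))
Compute V * L = 0.0466 * 0.074 = 0.0034484
Compute S / (V * L) = 0.0152 / 0.0034484 = 4.4078
Compute sqrt(4.4078) = 2.099476
Compute c / (2*pi) = 343 / 6.283185 = 54.590148
f = 54.590148 * 2.099476 = 114.61

114.61 Hz


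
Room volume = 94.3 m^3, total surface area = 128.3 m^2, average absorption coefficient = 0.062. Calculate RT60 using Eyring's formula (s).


Given values:
  V = 94.3 m^3, S = 128.3 m^2, alpha = 0.062
Formula: RT60 = 0.161 * V / (-S * ln(1 - alpha))
Compute ln(1 - 0.062) = ln(0.938) = -0.064005
Denominator: -128.3 * -0.064005 = 8.2118
Numerator: 0.161 * 94.3 = 15.1823
RT60 = 15.1823 / 8.2118 = 1.849

1.849 s


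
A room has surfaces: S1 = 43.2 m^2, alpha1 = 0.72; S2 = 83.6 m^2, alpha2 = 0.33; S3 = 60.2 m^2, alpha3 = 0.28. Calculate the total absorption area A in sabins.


Given surfaces:
  Surface 1: 43.2 * 0.72 = 31.104
  Surface 2: 83.6 * 0.33 = 27.588
  Surface 3: 60.2 * 0.28 = 16.856
Formula: A = sum(Si * alpha_i)
A = 31.104 + 27.588 + 16.856
A = 75.55

75.55 sabins


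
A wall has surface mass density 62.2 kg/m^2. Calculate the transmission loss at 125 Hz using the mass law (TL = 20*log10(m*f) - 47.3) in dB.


Given values:
  m = 62.2 kg/m^2, f = 125 Hz
Formula: TL = 20 * log10(m * f) - 47.3
Compute m * f = 62.2 * 125 = 7775.0
Compute log10(7775.0) = 3.8907
Compute 20 * 3.8907 = 77.814
TL = 77.814 - 47.3 = 30.51

30.51 dB


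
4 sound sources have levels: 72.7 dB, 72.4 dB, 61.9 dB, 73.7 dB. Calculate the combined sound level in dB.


Formula: L_total = 10 * log10( sum(10^(Li/10)) )
  Source 1: 10^(72.7/10) = 18620871.3666
  Source 2: 10^(72.4/10) = 17378008.2875
  Source 3: 10^(61.9/10) = 1548816.6189
  Source 4: 10^(73.7/10) = 23442288.1532
Sum of linear values = 60989984.4262
L_total = 10 * log10(60989984.4262) = 77.85

77.85 dB


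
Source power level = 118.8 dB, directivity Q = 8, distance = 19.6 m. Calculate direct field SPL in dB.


Given values:
  Lw = 118.8 dB, Q = 8, r = 19.6 m
Formula: SPL = Lw + 10 * log10(Q / (4 * pi * r^2))
Compute 4 * pi * r^2 = 4 * pi * 19.6^2 = 4827.4969
Compute Q / denom = 8 / 4827.4969 = 0.00165717
Compute 10 * log10(0.00165717) = -27.8063
SPL = 118.8 + (-27.8063) = 90.99

90.99 dB


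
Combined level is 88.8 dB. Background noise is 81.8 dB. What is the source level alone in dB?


Given values:
  L_total = 88.8 dB, L_bg = 81.8 dB
Formula: L_source = 10 * log10(10^(L_total/10) - 10^(L_bg/10))
Convert to linear:
  10^(88.8/10) = 758577575.0292
  10^(81.8/10) = 151356124.8436
Difference: 758577575.0292 - 151356124.8436 = 607221450.1856
L_source = 10 * log10(607221450.1856) = 87.83

87.83 dB


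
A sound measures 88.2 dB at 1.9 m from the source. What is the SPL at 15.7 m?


Given values:
  SPL1 = 88.2 dB, r1 = 1.9 m, r2 = 15.7 m
Formula: SPL2 = SPL1 - 20 * log10(r2 / r1)
Compute ratio: r2 / r1 = 15.7 / 1.9 = 8.2632
Compute log10: log10(8.2632) = 0.917148
Compute drop: 20 * 0.917148 = 18.343
SPL2 = 88.2 - 18.343 = 69.86

69.86 dB


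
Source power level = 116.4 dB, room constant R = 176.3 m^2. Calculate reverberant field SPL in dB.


Given values:
  Lw = 116.4 dB, R = 176.3 m^2
Formula: SPL = Lw + 10 * log10(4 / R)
Compute 4 / R = 4 / 176.3 = 0.022689
Compute 10 * log10(0.022689) = -16.4418
SPL = 116.4 + (-16.4418) = 99.96

99.96 dB


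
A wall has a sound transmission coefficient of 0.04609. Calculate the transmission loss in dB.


Given values:
  tau = 0.04609
Formula: TL = 10 * log10(1 / tau)
Compute 1 / tau = 1 / 0.04609 = 21.6967
Compute log10(21.6967) = 1.336394
TL = 10 * 1.336394 = 13.36

13.36 dB


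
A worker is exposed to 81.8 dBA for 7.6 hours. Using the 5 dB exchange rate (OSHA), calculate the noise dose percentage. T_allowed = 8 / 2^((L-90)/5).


Given values:
  L = 81.8 dBA, T = 7.6 hours
Formula: T_allowed = 8 / 2^((L - 90) / 5)
Compute exponent: (81.8 - 90) / 5 = -1.64
Compute 2^(-1.64) = 0.320856
T_allowed = 8 / 0.320856 = 24.933303 hours
Dose = (T / T_allowed) * 100
Dose = (7.6 / 24.933303) * 100 = 30.48

30.48 %


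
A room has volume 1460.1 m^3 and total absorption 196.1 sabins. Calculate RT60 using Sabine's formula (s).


Given values:
  V = 1460.1 m^3
  A = 196.1 sabins
Formula: RT60 = 0.161 * V / A
Numerator: 0.161 * 1460.1 = 235.0761
RT60 = 235.0761 / 196.1 = 1.199

1.199 s


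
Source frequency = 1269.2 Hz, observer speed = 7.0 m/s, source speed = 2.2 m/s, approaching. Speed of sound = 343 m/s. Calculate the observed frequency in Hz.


Given values:
  f_s = 1269.2 Hz, v_o = 7.0 m/s, v_s = 2.2 m/s
  Direction: approaching
Formula: f_o = f_s * (c + v_o) / (c - v_s)
Numerator: c + v_o = 343 + 7.0 = 350.0
Denominator: c - v_s = 343 - 2.2 = 340.8
f_o = 1269.2 * 350.0 / 340.8 = 1303.46

1303.46 Hz


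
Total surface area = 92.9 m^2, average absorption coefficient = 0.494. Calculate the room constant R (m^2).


Given values:
  S = 92.9 m^2, alpha = 0.494
Formula: R = S * alpha / (1 - alpha)
Numerator: 92.9 * 0.494 = 45.8926
Denominator: 1 - 0.494 = 0.506
R = 45.8926 / 0.506 = 90.7

90.7 m^2


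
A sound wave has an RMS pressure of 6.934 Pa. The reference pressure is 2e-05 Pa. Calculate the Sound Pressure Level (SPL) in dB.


Given values:
  p = 6.934 Pa
  p_ref = 2e-05 Pa
Formula: SPL = 20 * log10(p / p_ref)
Compute ratio: p / p_ref = 6.934 / 2e-05 = 346700
Compute log10: log10(346700) = 5.539954
Multiply: SPL = 20 * 5.539954 = 110.8

110.8 dB


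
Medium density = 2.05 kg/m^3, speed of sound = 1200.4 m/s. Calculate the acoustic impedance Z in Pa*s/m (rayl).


Given values:
  rho = 2.05 kg/m^3
  c = 1200.4 m/s
Formula: Z = rho * c
Z = 2.05 * 1200.4
Z = 2460.82

2460.82 rayl


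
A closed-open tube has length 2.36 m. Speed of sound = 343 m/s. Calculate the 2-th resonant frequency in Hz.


Given values:
  Tube type: closed-open, L = 2.36 m, c = 343 m/s, n = 2
Formula: f_n = (2n - 1) * c / (4 * L)
Compute 2n - 1 = 2*2 - 1 = 3
Compute 4 * L = 4 * 2.36 = 9.44
f = 3 * 343 / 9.44
f = 109.0

109.0 Hz


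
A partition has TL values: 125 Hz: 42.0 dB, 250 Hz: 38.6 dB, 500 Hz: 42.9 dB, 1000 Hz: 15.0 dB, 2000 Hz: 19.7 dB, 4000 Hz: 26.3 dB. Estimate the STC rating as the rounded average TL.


Given TL values at each frequency:
  125 Hz: 42.0 dB
  250 Hz: 38.6 dB
  500 Hz: 42.9 dB
  1000 Hz: 15.0 dB
  2000 Hz: 19.7 dB
  4000 Hz: 26.3 dB
Formula: STC ~ round(average of TL values)
Sum = 42.0 + 38.6 + 42.9 + 15.0 + 19.7 + 26.3 = 184.5
Average = 184.5 / 6 = 30.75
Rounded: 31

31


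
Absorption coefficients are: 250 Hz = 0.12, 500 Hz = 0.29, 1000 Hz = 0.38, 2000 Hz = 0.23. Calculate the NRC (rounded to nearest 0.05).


Given values:
  a_250 = 0.12, a_500 = 0.29
  a_1000 = 0.38, a_2000 = 0.23
Formula: NRC = (a250 + a500 + a1000 + a2000) / 4
Sum = 0.12 + 0.29 + 0.38 + 0.23 = 1.02
NRC = 1.02 / 4 = 0.255
Rounded to nearest 0.05: 0.25

0.25


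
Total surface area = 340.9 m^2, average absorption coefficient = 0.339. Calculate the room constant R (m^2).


Given values:
  S = 340.9 m^2, alpha = 0.339
Formula: R = S * alpha / (1 - alpha)
Numerator: 340.9 * 0.339 = 115.5651
Denominator: 1 - 0.339 = 0.661
R = 115.5651 / 0.661 = 174.83

174.83 m^2


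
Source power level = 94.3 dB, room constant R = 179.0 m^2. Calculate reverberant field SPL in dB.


Given values:
  Lw = 94.3 dB, R = 179.0 m^2
Formula: SPL = Lw + 10 * log10(4 / R)
Compute 4 / R = 4 / 179.0 = 0.022346
Compute 10 * log10(0.022346) = -16.508
SPL = 94.3 + (-16.508) = 77.79

77.79 dB


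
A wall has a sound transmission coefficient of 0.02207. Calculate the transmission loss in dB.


Given values:
  tau = 0.02207
Formula: TL = 10 * log10(1 / tau)
Compute 1 / tau = 1 / 0.02207 = 45.3104
Compute log10(45.3104) = 1.656198
TL = 10 * 1.656198 = 16.56

16.56 dB


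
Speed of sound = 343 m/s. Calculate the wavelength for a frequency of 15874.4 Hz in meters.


Given values:
  c = 343 m/s, f = 15874.4 Hz
Formula: lambda = c / f
lambda = 343 / 15874.4
lambda = 0.0216

0.0216 m


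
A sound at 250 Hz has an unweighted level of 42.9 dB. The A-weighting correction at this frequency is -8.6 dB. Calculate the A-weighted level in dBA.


Given values:
  SPL = 42.9 dB
  A-weighting at 250 Hz = -8.6 dB
Formula: L_A = SPL + A_weight
L_A = 42.9 + (-8.6)
L_A = 34.3

34.3 dBA


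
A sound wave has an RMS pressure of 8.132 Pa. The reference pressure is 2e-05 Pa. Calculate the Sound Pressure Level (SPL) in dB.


Given values:
  p = 8.132 Pa
  p_ref = 2e-05 Pa
Formula: SPL = 20 * log10(p / p_ref)
Compute ratio: p / p_ref = 8.132 / 2e-05 = 406600
Compute log10: log10(406600) = 5.609167
Multiply: SPL = 20 * 5.609167 = 112.18

112.18 dB


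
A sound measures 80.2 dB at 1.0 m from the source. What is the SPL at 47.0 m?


Given values:
  SPL1 = 80.2 dB, r1 = 1.0 m, r2 = 47.0 m
Formula: SPL2 = SPL1 - 20 * log10(r2 / r1)
Compute ratio: r2 / r1 = 47.0 / 1.0 = 47.0
Compute log10: log10(47.0) = 1.672098
Compute drop: 20 * 1.672098 = 33.442
SPL2 = 80.2 - 33.442 = 46.76

46.76 dB


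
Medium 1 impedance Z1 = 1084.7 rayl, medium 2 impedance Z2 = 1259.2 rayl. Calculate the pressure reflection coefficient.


Given values:
  Z1 = 1084.7 rayl, Z2 = 1259.2 rayl
Formula: R = (Z2 - Z1) / (Z2 + Z1)
Numerator: Z2 - Z1 = 1259.2 - 1084.7 = 174.5
Denominator: Z2 + Z1 = 1259.2 + 1084.7 = 2343.9
R = 174.5 / 2343.9 = 0.0744

0.0744


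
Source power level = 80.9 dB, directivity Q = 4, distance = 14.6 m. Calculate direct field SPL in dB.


Given values:
  Lw = 80.9 dB, Q = 4, r = 14.6 m
Formula: SPL = Lw + 10 * log10(Q / (4 * pi * r^2))
Compute 4 * pi * r^2 = 4 * pi * 14.6^2 = 2678.6476
Compute Q / denom = 4 / 2678.6476 = 0.00149329
Compute 10 * log10(0.00149329) = -28.2586
SPL = 80.9 + (-28.2586) = 52.64

52.64 dB


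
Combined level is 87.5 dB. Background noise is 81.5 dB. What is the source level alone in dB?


Given values:
  L_total = 87.5 dB, L_bg = 81.5 dB
Formula: L_source = 10 * log10(10^(L_total/10) - 10^(L_bg/10))
Convert to linear:
  10^(87.5/10) = 562341325.1903
  10^(81.5/10) = 141253754.4623
Difference: 562341325.1903 - 141253754.4623 = 421087570.728
L_source = 10 * log10(421087570.728) = 86.24

86.24 dB


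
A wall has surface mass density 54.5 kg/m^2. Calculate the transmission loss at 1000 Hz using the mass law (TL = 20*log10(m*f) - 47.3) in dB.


Given values:
  m = 54.5 kg/m^2, f = 1000 Hz
Formula: TL = 20 * log10(m * f) - 47.3
Compute m * f = 54.5 * 1000 = 54500.0
Compute log10(54500.0) = 4.736397
Compute 20 * 4.736397 = 94.7279
TL = 94.7279 - 47.3 = 47.43

47.43 dB


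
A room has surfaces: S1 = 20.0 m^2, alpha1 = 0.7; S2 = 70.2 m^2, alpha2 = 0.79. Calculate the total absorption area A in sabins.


Given surfaces:
  Surface 1: 20.0 * 0.7 = 14.0
  Surface 2: 70.2 * 0.79 = 55.458
Formula: A = sum(Si * alpha_i)
A = 14.0 + 55.458
A = 69.46

69.46 sabins


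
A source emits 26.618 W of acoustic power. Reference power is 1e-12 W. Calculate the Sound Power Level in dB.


Given values:
  W = 26.618 W
  W_ref = 1e-12 W
Formula: SWL = 10 * log10(W / W_ref)
Compute ratio: W / W_ref = 26618000000000
Compute log10: log10(26618000000000) = 13.425175
Multiply: SWL = 10 * 13.425175 = 134.25

134.25 dB


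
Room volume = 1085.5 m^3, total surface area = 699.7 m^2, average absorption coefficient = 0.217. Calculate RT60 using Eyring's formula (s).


Given values:
  V = 1085.5 m^3, S = 699.7 m^2, alpha = 0.217
Formula: RT60 = 0.161 * V / (-S * ln(1 - alpha))
Compute ln(1 - 0.217) = ln(0.783) = -0.244623
Denominator: -699.7 * -0.244623 = 171.1627
Numerator: 0.161 * 1085.5 = 174.7655
RT60 = 174.7655 / 171.1627 = 1.021

1.021 s


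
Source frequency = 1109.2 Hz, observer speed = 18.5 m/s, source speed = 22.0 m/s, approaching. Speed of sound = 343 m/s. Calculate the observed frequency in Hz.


Given values:
  f_s = 1109.2 Hz, v_o = 18.5 m/s, v_s = 22.0 m/s
  Direction: approaching
Formula: f_o = f_s * (c + v_o) / (c - v_s)
Numerator: c + v_o = 343 + 18.5 = 361.5
Denominator: c - v_s = 343 - 22.0 = 321.0
f_o = 1109.2 * 361.5 / 321.0 = 1249.15

1249.15 Hz


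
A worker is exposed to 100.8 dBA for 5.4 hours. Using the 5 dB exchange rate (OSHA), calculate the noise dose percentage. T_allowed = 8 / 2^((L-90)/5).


Given values:
  L = 100.8 dBA, T = 5.4 hours
Formula: T_allowed = 8 / 2^((L - 90) / 5)
Compute exponent: (100.8 - 90) / 5 = 2.16
Compute 2^(2.16) = 4.469149
T_allowed = 8 / 4.469149 = 1.79005 hours
Dose = (T / T_allowed) * 100
Dose = (5.4 / 1.79005) * 100 = 301.67

301.67 %


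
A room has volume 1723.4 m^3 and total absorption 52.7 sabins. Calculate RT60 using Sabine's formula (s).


Given values:
  V = 1723.4 m^3
  A = 52.7 sabins
Formula: RT60 = 0.161 * V / A
Numerator: 0.161 * 1723.4 = 277.4674
RT60 = 277.4674 / 52.7 = 5.265

5.265 s


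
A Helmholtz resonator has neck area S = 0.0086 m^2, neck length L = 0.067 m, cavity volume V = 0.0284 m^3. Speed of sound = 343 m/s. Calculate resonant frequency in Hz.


Given values:
  S = 0.0086 m^2, L = 0.067 m, V = 0.0284 m^3, c = 343 m/s
Formula: f = (c / (2*pi)) * sqrt(S / (V * L))
Compute V * L = 0.0284 * 0.067 = 0.0019028
Compute S / (V * L) = 0.0086 / 0.0019028 = 4.5197
Compute sqrt(4.5197) = 2.125959
Compute c / (2*pi) = 343 / 6.283185 = 54.590148
f = 54.590148 * 2.125959 = 116.06

116.06 Hz


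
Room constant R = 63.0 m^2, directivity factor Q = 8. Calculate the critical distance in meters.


Given values:
  R = 63.0 m^2, Q = 8
Formula: d_c = 0.141 * sqrt(Q * R)
Compute Q * R = 8 * 63.0 = 504.0
Compute sqrt(504.0) = 22.4499
d_c = 0.141 * 22.4499 = 3.165

3.165 m


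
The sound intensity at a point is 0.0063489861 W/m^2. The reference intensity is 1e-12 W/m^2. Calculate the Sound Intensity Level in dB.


Given values:
  I = 0.0063489861 W/m^2
  I_ref = 1e-12 W/m^2
Formula: SIL = 10 * log10(I / I_ref)
Compute ratio: I / I_ref = 6348986100
Compute log10: log10(6348986100) = 9.802704
Multiply: SIL = 10 * 9.802704 = 98.03

98.03 dB


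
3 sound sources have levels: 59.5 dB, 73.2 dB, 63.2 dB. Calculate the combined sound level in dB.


Formula: L_total = 10 * log10( sum(10^(Li/10)) )
  Source 1: 10^(59.5/10) = 891250.9381
  Source 2: 10^(73.2/10) = 20892961.3085
  Source 3: 10^(63.2/10) = 2089296.1309
Sum of linear values = 23873508.3775
L_total = 10 * log10(23873508.3775) = 73.78

73.78 dB


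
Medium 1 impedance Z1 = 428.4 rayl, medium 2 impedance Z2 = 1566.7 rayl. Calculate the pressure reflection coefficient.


Given values:
  Z1 = 428.4 rayl, Z2 = 1566.7 rayl
Formula: R = (Z2 - Z1) / (Z2 + Z1)
Numerator: Z2 - Z1 = 1566.7 - 428.4 = 1138.3
Denominator: Z2 + Z1 = 1566.7 + 428.4 = 1995.1
R = 1138.3 / 1995.1 = 0.5705

0.5705


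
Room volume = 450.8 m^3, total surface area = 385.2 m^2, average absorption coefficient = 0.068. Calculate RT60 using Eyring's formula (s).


Given values:
  V = 450.8 m^3, S = 385.2 m^2, alpha = 0.068
Formula: RT60 = 0.161 * V / (-S * ln(1 - alpha))
Compute ln(1 - 0.068) = ln(0.932) = -0.070422
Denominator: -385.2 * -0.070422 = 27.1266
Numerator: 0.161 * 450.8 = 72.5788
RT60 = 72.5788 / 27.1266 = 2.676

2.676 s


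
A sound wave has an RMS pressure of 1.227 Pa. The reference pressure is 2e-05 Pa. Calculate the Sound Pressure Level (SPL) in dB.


Given values:
  p = 1.227 Pa
  p_ref = 2e-05 Pa
Formula: SPL = 20 * log10(p / p_ref)
Compute ratio: p / p_ref = 1.227 / 2e-05 = 61350
Compute log10: log10(61350) = 4.787815
Multiply: SPL = 20 * 4.787815 = 95.76

95.76 dB


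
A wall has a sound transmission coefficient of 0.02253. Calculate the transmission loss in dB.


Given values:
  tau = 0.02253
Formula: TL = 10 * log10(1 / tau)
Compute 1 / tau = 1 / 0.02253 = 44.3853
Compute log10(44.3853) = 1.647239
TL = 10 * 1.647239 = 16.47

16.47 dB


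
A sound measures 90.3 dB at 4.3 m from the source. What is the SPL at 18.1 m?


Given values:
  SPL1 = 90.3 dB, r1 = 4.3 m, r2 = 18.1 m
Formula: SPL2 = SPL1 - 20 * log10(r2 / r1)
Compute ratio: r2 / r1 = 18.1 / 4.3 = 4.2093
Compute log10: log10(4.2093) = 0.62421
Compute drop: 20 * 0.62421 = 12.4842
SPL2 = 90.3 - 12.4842 = 77.82

77.82 dB


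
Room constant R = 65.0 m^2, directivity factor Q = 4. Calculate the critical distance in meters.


Given values:
  R = 65.0 m^2, Q = 4
Formula: d_c = 0.141 * sqrt(Q * R)
Compute Q * R = 4 * 65.0 = 260.0
Compute sqrt(260.0) = 16.1245
d_c = 0.141 * 16.1245 = 2.274

2.274 m


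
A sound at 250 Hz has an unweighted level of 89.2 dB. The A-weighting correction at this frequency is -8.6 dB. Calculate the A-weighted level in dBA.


Given values:
  SPL = 89.2 dB
  A-weighting at 250 Hz = -8.6 dB
Formula: L_A = SPL + A_weight
L_A = 89.2 + (-8.6)
L_A = 80.6

80.6 dBA


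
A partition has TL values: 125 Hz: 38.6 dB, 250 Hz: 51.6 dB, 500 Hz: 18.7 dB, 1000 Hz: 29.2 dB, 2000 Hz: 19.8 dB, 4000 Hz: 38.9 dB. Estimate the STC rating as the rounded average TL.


Given TL values at each frequency:
  125 Hz: 38.6 dB
  250 Hz: 51.6 dB
  500 Hz: 18.7 dB
  1000 Hz: 29.2 dB
  2000 Hz: 19.8 dB
  4000 Hz: 38.9 dB
Formula: STC ~ round(average of TL values)
Sum = 38.6 + 51.6 + 18.7 + 29.2 + 19.8 + 38.9 = 196.8
Average = 196.8 / 6 = 32.8
Rounded: 33

33


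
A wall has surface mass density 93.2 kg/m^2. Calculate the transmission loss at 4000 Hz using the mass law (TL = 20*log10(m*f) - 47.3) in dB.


Given values:
  m = 93.2 kg/m^2, f = 4000 Hz
Formula: TL = 20 * log10(m * f) - 47.3
Compute m * f = 93.2 * 4000 = 372800.0
Compute log10(372800.0) = 5.571476
Compute 20 * 5.571476 = 111.4295
TL = 111.4295 - 47.3 = 64.13

64.13 dB


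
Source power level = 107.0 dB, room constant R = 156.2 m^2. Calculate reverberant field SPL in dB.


Given values:
  Lw = 107.0 dB, R = 156.2 m^2
Formula: SPL = Lw + 10 * log10(4 / R)
Compute 4 / R = 4 / 156.2 = 0.025608
Compute 10 * log10(0.025608) = -15.9162
SPL = 107.0 + (-15.9162) = 91.08

91.08 dB


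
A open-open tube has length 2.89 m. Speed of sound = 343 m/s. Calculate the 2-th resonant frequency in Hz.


Given values:
  Tube type: open-open, L = 2.89 m, c = 343 m/s, n = 2
Formula: f_n = n * c / (2 * L)
Compute 2 * L = 2 * 2.89 = 5.78
f = 2 * 343 / 5.78
f = 118.69

118.69 Hz


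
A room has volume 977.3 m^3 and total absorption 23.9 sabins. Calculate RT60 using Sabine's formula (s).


Given values:
  V = 977.3 m^3
  A = 23.9 sabins
Formula: RT60 = 0.161 * V / A
Numerator: 0.161 * 977.3 = 157.3453
RT60 = 157.3453 / 23.9 = 6.583

6.583 s


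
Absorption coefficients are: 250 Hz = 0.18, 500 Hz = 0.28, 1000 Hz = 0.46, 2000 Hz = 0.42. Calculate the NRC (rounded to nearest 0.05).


Given values:
  a_250 = 0.18, a_500 = 0.28
  a_1000 = 0.46, a_2000 = 0.42
Formula: NRC = (a250 + a500 + a1000 + a2000) / 4
Sum = 0.18 + 0.28 + 0.46 + 0.42 = 1.34
NRC = 1.34 / 4 = 0.335
Rounded to nearest 0.05: 0.35

0.35


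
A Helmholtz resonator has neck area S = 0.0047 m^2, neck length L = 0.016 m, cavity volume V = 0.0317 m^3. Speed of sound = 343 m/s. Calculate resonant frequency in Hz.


Given values:
  S = 0.0047 m^2, L = 0.016 m, V = 0.0317 m^3, c = 343 m/s
Formula: f = (c / (2*pi)) * sqrt(S / (V * L))
Compute V * L = 0.0317 * 0.016 = 0.0005072
Compute S / (V * L) = 0.0047 / 0.0005072 = 9.2666
Compute sqrt(9.2666) = 3.044109
Compute c / (2*pi) = 343 / 6.283185 = 54.590148
f = 54.590148 * 3.044109 = 166.18

166.18 Hz


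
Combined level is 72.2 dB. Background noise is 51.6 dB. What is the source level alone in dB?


Given values:
  L_total = 72.2 dB, L_bg = 51.6 dB
Formula: L_source = 10 * log10(10^(L_total/10) - 10^(L_bg/10))
Convert to linear:
  10^(72.2/10) = 16595869.0744
  10^(51.6/10) = 144543.9771
Difference: 16595869.0744 - 144543.9771 = 16451325.0973
L_source = 10 * log10(16451325.0973) = 72.16

72.16 dB


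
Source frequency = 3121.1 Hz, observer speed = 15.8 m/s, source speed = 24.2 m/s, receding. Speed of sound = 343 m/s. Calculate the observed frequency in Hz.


Given values:
  f_s = 3121.1 Hz, v_o = 15.8 m/s, v_s = 24.2 m/s
  Direction: receding
Formula: f_o = f_s * (c - v_o) / (c + v_s)
Numerator: c - v_o = 343 - 15.8 = 327.2
Denominator: c + v_s = 343 + 24.2 = 367.2
f_o = 3121.1 * 327.2 / 367.2 = 2781.11

2781.11 Hz


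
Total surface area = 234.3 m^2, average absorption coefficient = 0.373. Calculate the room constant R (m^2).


Given values:
  S = 234.3 m^2, alpha = 0.373
Formula: R = S * alpha / (1 - alpha)
Numerator: 234.3 * 0.373 = 87.3939
Denominator: 1 - 0.373 = 0.627
R = 87.3939 / 0.627 = 139.38

139.38 m^2


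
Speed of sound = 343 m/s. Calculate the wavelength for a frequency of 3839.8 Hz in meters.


Given values:
  c = 343 m/s, f = 3839.8 Hz
Formula: lambda = c / f
lambda = 343 / 3839.8
lambda = 0.0893

0.0893 m


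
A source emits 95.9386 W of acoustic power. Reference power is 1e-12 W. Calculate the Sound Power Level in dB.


Given values:
  W = 95.9386 W
  W_ref = 1e-12 W
Formula: SWL = 10 * log10(W / W_ref)
Compute ratio: W / W_ref = 95938600000000
Compute log10: log10(95938600000000) = 13.981993
Multiply: SWL = 10 * 13.981993 = 139.82

139.82 dB


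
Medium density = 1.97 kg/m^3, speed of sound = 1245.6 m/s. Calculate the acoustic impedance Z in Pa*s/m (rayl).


Given values:
  rho = 1.97 kg/m^3
  c = 1245.6 m/s
Formula: Z = rho * c
Z = 1.97 * 1245.6
Z = 2453.83

2453.83 rayl


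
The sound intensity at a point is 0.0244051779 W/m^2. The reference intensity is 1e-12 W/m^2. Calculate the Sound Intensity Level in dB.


Given values:
  I = 0.0244051779 W/m^2
  I_ref = 1e-12 W/m^2
Formula: SIL = 10 * log10(I / I_ref)
Compute ratio: I / I_ref = 24405177900
Compute log10: log10(24405177900) = 10.387482
Multiply: SIL = 10 * 10.387482 = 103.87

103.87 dB


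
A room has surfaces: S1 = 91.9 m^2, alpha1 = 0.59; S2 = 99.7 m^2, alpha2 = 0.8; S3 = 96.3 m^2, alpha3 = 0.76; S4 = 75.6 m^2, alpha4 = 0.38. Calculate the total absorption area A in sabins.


Given surfaces:
  Surface 1: 91.9 * 0.59 = 54.221
  Surface 2: 99.7 * 0.8 = 79.76
  Surface 3: 96.3 * 0.76 = 73.188
  Surface 4: 75.6 * 0.38 = 28.728
Formula: A = sum(Si * alpha_i)
A = 54.221 + 79.76 + 73.188 + 28.728
A = 235.9

235.9 sabins


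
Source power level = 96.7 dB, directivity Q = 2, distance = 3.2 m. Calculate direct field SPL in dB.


Given values:
  Lw = 96.7 dB, Q = 2, r = 3.2 m
Formula: SPL = Lw + 10 * log10(Q / (4 * pi * r^2))
Compute 4 * pi * r^2 = 4 * pi * 3.2^2 = 128.6796
Compute Q / denom = 2 / 128.6796 = 0.01554248
Compute 10 * log10(0.01554248) = -18.0848
SPL = 96.7 + (-18.0848) = 78.62

78.62 dB


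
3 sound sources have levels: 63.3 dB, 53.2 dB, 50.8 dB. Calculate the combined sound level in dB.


Formula: L_total = 10 * log10( sum(10^(Li/10)) )
  Source 1: 10^(63.3/10) = 2137962.0895
  Source 2: 10^(53.2/10) = 208929.6131
  Source 3: 10^(50.8/10) = 120226.4435
Sum of linear values = 2467118.1461
L_total = 10 * log10(2467118.1461) = 63.92

63.92 dB


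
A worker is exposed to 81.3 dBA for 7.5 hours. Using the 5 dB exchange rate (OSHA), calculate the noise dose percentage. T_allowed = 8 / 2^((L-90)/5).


Given values:
  L = 81.3 dBA, T = 7.5 hours
Formula: T_allowed = 8 / 2^((L - 90) / 5)
Compute exponent: (81.3 - 90) / 5 = -1.74
Compute 2^(-1.74) = 0.29937
T_allowed = 8 / 0.29937 = 26.722785 hours
Dose = (T / T_allowed) * 100
Dose = (7.5 / 26.722785) * 100 = 28.07

28.07 %


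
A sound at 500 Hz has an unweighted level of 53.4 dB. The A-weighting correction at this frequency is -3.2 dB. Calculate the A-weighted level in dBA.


Given values:
  SPL = 53.4 dB
  A-weighting at 500 Hz = -3.2 dB
Formula: L_A = SPL + A_weight
L_A = 53.4 + (-3.2)
L_A = 50.2

50.2 dBA
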